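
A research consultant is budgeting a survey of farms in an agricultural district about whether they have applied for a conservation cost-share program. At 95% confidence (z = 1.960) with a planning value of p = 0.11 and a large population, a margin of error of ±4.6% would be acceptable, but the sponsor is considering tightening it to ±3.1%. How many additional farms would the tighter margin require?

214

At ±4.6%: n = 1.960² × 0.0979 / 0.046² ≈ 177.74 → 178.
At ±3.1%: n = 1.960² × 0.0979 / 0.031² ≈ 391.36 → 392.
Additional respondents: 392 − 178 = 214.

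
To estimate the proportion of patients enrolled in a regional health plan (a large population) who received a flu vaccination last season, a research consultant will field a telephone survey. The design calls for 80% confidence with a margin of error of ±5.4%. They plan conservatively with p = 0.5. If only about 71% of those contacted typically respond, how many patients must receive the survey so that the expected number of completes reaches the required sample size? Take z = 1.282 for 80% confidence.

199

Completed interviews needed: n₀ = 1.282² × 0.2500 / 0.054² ≈ 140.91 → 141.
At a 71% response rate, contacts needed = 141 / 0.71 ≈ 198.59 → 199.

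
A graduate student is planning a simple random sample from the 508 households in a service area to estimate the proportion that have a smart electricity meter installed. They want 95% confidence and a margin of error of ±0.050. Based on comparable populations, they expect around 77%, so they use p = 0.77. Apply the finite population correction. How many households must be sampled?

For 95% confidence, z = 1.960.
Unadjusted: n₀ = 1.960² × 0.77 × 0.23 / 0.050² ≈ 272.14, so n₀ = 273.
Finite population correction with N = 508: n = n₀ / (1 + (n₀−1)/N) = 273 / (1 + 272/508) = 273 / 1.5354 ≈ 177.80.
Rounding up, n = 178.

178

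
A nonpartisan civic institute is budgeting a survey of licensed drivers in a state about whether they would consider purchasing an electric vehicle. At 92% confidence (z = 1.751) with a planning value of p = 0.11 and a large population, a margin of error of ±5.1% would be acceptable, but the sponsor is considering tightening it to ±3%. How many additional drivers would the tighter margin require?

218

At ±5.1%: n = 1.751² × 0.0979 / 0.051² ≈ 115.40 → 116.
At ±3%: n = 1.751² × 0.0979 / 0.030² ≈ 333.51 → 334.
Additional respondents: 334 − 116 = 218.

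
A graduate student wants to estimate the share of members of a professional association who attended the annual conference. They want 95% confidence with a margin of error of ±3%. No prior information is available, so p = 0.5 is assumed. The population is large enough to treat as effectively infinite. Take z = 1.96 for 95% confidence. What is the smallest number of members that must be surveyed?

1068

With p = 0.5, p(1−p) = 0.25.
n = z²·p(1−p)/E² = 1.96² × 0.2500 / 0.030² = 3.8416 × 0.2500 / 0.000900 ≈ 1067.11.
Rounding up gives n = 1068.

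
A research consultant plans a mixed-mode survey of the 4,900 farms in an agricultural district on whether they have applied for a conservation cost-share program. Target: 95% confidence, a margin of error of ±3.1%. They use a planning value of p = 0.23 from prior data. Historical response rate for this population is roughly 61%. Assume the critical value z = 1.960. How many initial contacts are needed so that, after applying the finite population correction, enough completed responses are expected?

Completed interviews needed (unadjusted): n₀ = 1.960² × 0.1771 / 0.031² ≈ 707.96 → 708.
FPC for N = 4,900: n = 708 / (1 + 707/4900) = 708 / 1.1443 ≈ 618.73 → 619.
At a 61% response rate, contacts needed = 619 / 0.61 ≈ 1014.75 → 1015.

1015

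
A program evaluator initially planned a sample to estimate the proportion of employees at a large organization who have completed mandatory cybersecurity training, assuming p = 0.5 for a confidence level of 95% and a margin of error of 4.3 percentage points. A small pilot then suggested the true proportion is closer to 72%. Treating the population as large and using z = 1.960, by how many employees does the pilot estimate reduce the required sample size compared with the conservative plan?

101

Conservative (p = 0.5): n = 1.960² × 0.25 / 0.043² ≈ 519.42 → 520.
Using p = 0.72: p(1−p) = 0.2016, so n = 1.960² × 0.2016 / 0.043² ≈ 418.86 → 419.
Reduction: 520 − 419 = 101.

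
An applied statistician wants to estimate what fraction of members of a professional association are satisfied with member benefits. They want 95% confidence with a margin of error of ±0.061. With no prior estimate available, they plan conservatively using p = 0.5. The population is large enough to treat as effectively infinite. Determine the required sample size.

For 95% confidence, z = 1.96.
With p = 0.5, p(1−p) = 0.25.
n = z²·p(1−p)/E² = 1.96² × 0.2500 / 0.061² = 3.8416 × 0.2500 / 0.003721 ≈ 258.10.
Rounding up gives n = 259.

259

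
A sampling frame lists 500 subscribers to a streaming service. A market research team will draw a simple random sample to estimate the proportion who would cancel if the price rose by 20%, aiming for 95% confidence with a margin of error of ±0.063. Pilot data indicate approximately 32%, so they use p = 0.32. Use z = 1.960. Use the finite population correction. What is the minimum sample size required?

Unadjusted: n₀ = 1.960² × 0.32 × 0.68 / 0.063² ≈ 210.62, so n₀ = 211.
Finite population correction with N = 500: n = n₀ / (1 + (n₀−1)/N) = 211 / (1 + 210/500) = 211 / 1.4200 ≈ 148.59.
Rounding up, n = 149.

149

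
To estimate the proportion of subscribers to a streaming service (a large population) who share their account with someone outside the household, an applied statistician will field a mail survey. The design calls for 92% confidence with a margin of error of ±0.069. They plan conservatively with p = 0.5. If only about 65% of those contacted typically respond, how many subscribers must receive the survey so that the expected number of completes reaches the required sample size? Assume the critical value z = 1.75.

248

Completed interviews needed: n₀ = 1.75² × 0.2500 / 0.069² ≈ 160.81 → 161.
At a 65% response rate, contacts needed = 161 / 0.65 ≈ 247.69 → 248.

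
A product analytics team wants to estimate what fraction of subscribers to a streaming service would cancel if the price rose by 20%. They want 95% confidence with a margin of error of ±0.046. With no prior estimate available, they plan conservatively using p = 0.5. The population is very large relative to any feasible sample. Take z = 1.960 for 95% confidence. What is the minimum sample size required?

With p = 0.5, p(1−p) = 0.25.
n = z²·p(1−p)/E² = 1.960² × 0.2500 / 0.046² = 3.8416 × 0.2500 / 0.002116 ≈ 453.88.
Rounding up gives n = 454.

454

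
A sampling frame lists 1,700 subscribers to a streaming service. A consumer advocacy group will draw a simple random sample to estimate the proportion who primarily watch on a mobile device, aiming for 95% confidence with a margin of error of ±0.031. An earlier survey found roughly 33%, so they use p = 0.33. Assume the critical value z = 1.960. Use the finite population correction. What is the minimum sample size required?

582

Unadjusted: n₀ = 1.960² × 0.33 × 0.67 / 0.031² ≈ 883.85, so n₀ = 884.
Finite population correction with N = 1,700: n = n₀ / (1 + (n₀−1)/N) = 884 / (1 + 883/1700) = 884 / 1.5194 ≈ 581.80.
Rounding up, n = 582.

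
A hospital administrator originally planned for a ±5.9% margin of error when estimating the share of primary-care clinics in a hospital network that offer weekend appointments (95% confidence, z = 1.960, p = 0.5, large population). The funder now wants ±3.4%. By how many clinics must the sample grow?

At ±5.9%: n = 1.960² × 0.2500 / 0.059² ≈ 275.90 → 276.
At ±3.4%: n = 1.960² × 0.2500 / 0.034² ≈ 830.80 → 831.
Additional respondents: 831 − 276 = 555.

555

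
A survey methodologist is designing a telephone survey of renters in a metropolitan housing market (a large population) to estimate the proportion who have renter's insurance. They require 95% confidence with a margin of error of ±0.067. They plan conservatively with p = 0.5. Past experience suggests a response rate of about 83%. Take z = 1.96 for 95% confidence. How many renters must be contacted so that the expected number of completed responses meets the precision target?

Completed interviews needed: n₀ = 1.96² × 0.2500 / 0.067² ≈ 213.95 → 214.
At an 83% response rate, contacts needed = 214 / 0.83 ≈ 257.83 → 258.

258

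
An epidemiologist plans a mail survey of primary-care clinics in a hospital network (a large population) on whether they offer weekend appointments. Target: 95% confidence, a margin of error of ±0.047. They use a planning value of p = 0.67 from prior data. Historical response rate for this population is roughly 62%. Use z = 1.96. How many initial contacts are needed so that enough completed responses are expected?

Completed interviews needed: n₀ = 1.96² × 0.2211 / 0.047² ≈ 384.51 → 385.
At a 62% response rate, contacts needed = 385 / 0.62 ≈ 620.97 → 621.

621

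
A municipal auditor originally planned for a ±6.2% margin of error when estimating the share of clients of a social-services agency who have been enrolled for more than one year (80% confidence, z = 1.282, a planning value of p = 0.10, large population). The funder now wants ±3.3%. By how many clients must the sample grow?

At ±6.2%: n = 1.282² × 0.0900 / 0.062² ≈ 38.48 → 39.
At ±3.3%: n = 1.282² × 0.0900 / 0.033² ≈ 135.83 → 136.
Additional respondents: 136 − 39 = 97.

97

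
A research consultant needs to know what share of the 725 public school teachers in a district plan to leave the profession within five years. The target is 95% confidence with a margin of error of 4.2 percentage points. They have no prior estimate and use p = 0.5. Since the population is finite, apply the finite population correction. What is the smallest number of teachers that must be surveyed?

312

For 95% confidence, z = 1.960.
Unadjusted: n₀ = 1.960² × 0.50 × 0.50 / 0.042² ≈ 544.44, so n₀ = 545.
Finite population correction with N = 725: n = n₀ / (1 + (n₀−1)/N) = 545 / (1 + 544/725) = 545 / 1.7503 ≈ 311.37.
Rounding up, n = 312.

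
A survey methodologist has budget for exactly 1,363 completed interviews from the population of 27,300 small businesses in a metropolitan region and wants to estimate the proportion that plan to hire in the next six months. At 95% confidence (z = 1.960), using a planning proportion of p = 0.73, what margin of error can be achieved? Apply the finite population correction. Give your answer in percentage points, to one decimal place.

2.3

Finite-population factor: (N−n)/(N−1) = (27300−1363)/(27300−1) = 0.9501.
SE(p̂) = √[p(1−p)/n · (N−n)/(N−1)] = √[0.1971/1363 × 0.9501] = 0.01172.
E = z × SE = 1.960 × 0.01172 = 0.02297 ≈ 2.3 percentage points.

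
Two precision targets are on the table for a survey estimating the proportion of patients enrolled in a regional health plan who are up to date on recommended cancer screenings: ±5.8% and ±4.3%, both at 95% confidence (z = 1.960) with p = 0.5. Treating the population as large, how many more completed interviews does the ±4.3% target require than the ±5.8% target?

At ±5.8%: n = 1.960² × 0.2500 / 0.058² ≈ 285.49 → 286.
At ±4.3%: n = 1.960² × 0.2500 / 0.043² ≈ 519.42 → 520.
Additional respondents: 520 − 286 = 234.

234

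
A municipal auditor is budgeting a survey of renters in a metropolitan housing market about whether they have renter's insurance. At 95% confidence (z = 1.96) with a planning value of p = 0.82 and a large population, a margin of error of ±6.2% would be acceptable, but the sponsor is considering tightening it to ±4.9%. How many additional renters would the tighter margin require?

At ±6.2%: n = 1.96² × 0.1476 / 0.062² ≈ 147.51 → 148.
At ±4.9%: n = 1.96² × 0.1476 / 0.049² ≈ 236.16 → 237.
Additional respondents: 237 − 148 = 89.

89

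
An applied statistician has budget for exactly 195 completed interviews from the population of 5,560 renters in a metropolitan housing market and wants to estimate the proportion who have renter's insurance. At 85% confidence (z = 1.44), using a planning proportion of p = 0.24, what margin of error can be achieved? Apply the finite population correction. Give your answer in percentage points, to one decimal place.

Finite-population factor: (N−n)/(N−1) = (5560−195)/(5560−1) = 0.9651.
SE(p̂) = √[p(1−p)/n · (N−n)/(N−1)] = √[0.1824/195 × 0.9651] = 0.03005.
E = z × SE = 1.44 × 0.03005 = 0.04327 ≈ 4.3 percentage points.

4.3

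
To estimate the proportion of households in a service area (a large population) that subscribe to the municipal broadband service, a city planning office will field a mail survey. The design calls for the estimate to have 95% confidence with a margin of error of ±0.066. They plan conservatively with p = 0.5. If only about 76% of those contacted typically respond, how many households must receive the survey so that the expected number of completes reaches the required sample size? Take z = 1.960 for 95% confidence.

Completed interviews needed: n₀ = 1.960² × 0.2500 / 0.066² ≈ 220.48 → 221.
At a 76% response rate, contacts needed = 221 / 0.76 ≈ 290.79 → 291.

291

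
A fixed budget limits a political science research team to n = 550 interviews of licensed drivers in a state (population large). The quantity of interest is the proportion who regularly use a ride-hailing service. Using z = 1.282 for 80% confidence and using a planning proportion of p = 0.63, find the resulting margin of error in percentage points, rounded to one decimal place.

2.6

SE(p̂) = √[p(1−p)/n] = √[0.2331/550] = 0.02059.
E = z × SE = 1.282 × 0.02059 = 0.02639, or 2.6 percentage points.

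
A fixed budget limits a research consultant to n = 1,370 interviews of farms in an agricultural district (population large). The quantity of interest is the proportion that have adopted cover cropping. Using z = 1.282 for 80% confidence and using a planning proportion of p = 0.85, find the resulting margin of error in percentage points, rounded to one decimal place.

SE(p̂) = √[p(1−p)/n] = √[0.1275/1370] = 0.00965.
E = z × SE = 1.282 × 0.00965 = 0.01237, or 1.2 percentage points.

1.2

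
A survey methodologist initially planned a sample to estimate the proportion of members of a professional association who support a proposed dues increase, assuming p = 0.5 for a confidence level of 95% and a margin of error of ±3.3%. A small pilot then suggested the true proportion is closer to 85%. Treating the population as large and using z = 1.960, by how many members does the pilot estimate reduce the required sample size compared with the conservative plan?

Conservative (p = 0.5): n = 1.960² × 0.25 / 0.033² ≈ 881.91 → 882.
Using p = 0.85: p(1−p) = 0.1275, so n = 1.960² × 0.1275 / 0.033² ≈ 449.77 → 450.
Reduction: 882 − 450 = 432.

432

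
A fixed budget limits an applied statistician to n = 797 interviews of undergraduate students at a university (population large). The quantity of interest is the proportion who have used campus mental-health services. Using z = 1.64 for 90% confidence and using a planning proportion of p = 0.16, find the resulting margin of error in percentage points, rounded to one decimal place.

SE(p̂) = √[p(1−p)/n] = √[0.1344/797] = 0.01299.
E = z × SE = 1.64 × 0.01299 = 0.02130, or 2.1 percentage points.

2.1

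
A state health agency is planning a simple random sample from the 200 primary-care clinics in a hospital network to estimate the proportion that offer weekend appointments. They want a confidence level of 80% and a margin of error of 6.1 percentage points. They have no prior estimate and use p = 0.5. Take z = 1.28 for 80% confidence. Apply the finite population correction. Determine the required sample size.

72

Unadjusted: n₀ = 1.28² × 0.50 × 0.50 / 0.061² ≈ 110.08, so n₀ = 111.
Finite population correction with N = 200: n = n₀ / (1 + (n₀−1)/N) = 111 / (1 + 110/200) = 111 / 1.5500 ≈ 71.61.
Rounding up, n = 72.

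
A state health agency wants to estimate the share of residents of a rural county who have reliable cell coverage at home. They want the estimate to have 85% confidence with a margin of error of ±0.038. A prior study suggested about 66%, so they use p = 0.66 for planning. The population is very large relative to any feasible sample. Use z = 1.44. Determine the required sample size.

With p = 0.66, p(1−p) = 0.2244.
n = z²·p(1−p)/E² = 1.44² × 0.2244 / 0.038² = 2.0736 × 0.2244 / 0.001444 ≈ 322.24.
Rounding up gives n = 323.

323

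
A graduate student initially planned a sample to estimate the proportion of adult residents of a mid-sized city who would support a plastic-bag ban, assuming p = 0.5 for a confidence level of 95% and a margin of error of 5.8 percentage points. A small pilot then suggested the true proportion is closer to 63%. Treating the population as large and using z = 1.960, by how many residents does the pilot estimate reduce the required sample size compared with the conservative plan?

Conservative (p = 0.5): n = 1.960² × 0.25 / 0.058² ≈ 285.49 → 286.
Using p = 0.63: p(1−p) = 0.2331, so n = 1.960² × 0.2331 / 0.058² ≈ 266.19 → 267.
Reduction: 286 − 267 = 19.

19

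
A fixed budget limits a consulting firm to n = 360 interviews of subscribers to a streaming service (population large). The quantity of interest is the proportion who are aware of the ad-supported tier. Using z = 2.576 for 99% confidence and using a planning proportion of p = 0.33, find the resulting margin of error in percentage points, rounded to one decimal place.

6.4

SE(p̂) = √[p(1−p)/n] = √[0.2211/360] = 0.02478.
E = z × SE = 2.576 × 0.02478 = 0.06384, or 6.4 percentage points.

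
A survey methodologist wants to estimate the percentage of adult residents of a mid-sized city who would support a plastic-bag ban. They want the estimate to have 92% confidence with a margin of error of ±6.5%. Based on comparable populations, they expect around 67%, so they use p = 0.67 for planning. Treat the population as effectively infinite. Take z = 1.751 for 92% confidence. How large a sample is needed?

With p = 0.67, p(1−p) = 0.2211.
n = z²·p(1−p)/E² = 1.751² × 0.2211 / 0.065² = 3.0660 × 0.2211 / 0.004225 ≈ 160.45.
Rounding up gives n = 161.

161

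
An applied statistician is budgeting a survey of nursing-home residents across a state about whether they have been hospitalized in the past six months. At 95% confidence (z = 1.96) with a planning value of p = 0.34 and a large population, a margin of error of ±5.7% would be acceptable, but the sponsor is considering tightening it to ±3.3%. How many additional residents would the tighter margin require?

At ±5.7%: n = 1.96² × 0.2244 / 0.057² ≈ 265.33 → 266.
At ±3.3%: n = 1.96² × 0.2244 / 0.033² ≈ 791.60 → 792.
Additional respondents: 792 − 266 = 526.

526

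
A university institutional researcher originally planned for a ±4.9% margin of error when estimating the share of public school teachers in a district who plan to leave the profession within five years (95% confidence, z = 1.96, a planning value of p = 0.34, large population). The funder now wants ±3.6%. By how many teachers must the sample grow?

At ±4.9%: n = 1.96² × 0.2244 / 0.049² ≈ 359.04 → 360.
At ±3.6%: n = 1.96² × 0.2244 / 0.036² ≈ 665.17 → 666.
Additional respondents: 666 − 360 = 306.

306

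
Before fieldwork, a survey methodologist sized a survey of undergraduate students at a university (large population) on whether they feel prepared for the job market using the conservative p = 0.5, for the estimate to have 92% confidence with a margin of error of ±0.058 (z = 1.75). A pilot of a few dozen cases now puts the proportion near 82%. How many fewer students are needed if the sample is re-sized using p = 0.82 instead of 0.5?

Conservative (p = 0.5): n = 1.75² × 0.25 / 0.058² ≈ 227.59 → 228.
Using p = 0.82: p(1−p) = 0.1476, so n = 1.75² × 0.1476 / 0.058² ≈ 134.37 → 135.
Reduction: 228 − 135 = 93.

93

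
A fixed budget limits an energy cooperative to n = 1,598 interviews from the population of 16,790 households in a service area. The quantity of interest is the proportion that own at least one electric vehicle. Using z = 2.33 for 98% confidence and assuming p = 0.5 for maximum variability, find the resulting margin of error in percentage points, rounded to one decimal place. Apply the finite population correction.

2.8

Finite-population factor: (N−n)/(N−1) = (16790−1598)/(16790−1) = 0.9049.
SE(p̂) = √[p(1−p)/n · (N−n)/(N−1)] = √[0.2500/1598 × 0.9049] = 0.01190.
E = z × SE = 2.33 × 0.01190 = 0.02772 ≈ 2.8 percentage points.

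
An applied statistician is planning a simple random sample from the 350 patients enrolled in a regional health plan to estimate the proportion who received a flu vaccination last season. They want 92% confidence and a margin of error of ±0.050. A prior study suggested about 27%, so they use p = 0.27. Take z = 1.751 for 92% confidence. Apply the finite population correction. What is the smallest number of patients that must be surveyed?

Unadjusted: n₀ = 1.751² × 0.27 × 0.73 / 0.050² ≈ 241.72, so n₀ = 242.
Finite population correction with N = 350: n = n₀ / (1 + (n₀−1)/N) = 242 / (1 + 241/350) = 242 / 1.6886 ≈ 143.32.
Rounding up, n = 144.

144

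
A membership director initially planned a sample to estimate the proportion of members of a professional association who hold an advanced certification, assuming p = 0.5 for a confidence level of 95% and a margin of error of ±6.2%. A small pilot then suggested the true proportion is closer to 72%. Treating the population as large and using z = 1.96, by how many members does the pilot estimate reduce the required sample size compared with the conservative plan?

48

Conservative (p = 0.5): n = 1.96² × 0.25 / 0.062² ≈ 249.84 → 250.
Using p = 0.72: p(1−p) = 0.2016, so n = 1.96² × 0.2016 / 0.062² ≈ 201.47 → 202.
Reduction: 250 − 202 = 48.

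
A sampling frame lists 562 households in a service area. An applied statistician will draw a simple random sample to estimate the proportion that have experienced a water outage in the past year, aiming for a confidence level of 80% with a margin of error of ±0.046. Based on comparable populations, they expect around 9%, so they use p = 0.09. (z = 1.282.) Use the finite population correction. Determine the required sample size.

Unadjusted: n₀ = 1.282² × 0.09 × 0.91 / 0.046² ≈ 63.61, so n₀ = 64.
Finite population correction with N = 562: n = n₀ / (1 + (n₀−1)/N) = 64 / (1 + 63/562) = 64 / 1.1121 ≈ 57.55.
Rounding up, n = 58.

58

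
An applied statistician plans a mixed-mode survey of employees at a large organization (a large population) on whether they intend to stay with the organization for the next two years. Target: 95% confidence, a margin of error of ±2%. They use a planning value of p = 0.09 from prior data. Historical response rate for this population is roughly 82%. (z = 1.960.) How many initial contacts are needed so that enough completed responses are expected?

960

Completed interviews needed: n₀ = 1.960² × 0.0819 / 0.020² ≈ 786.57 → 787.
At an 82% response rate, contacts needed = 787 / 0.82 ≈ 959.76 → 960.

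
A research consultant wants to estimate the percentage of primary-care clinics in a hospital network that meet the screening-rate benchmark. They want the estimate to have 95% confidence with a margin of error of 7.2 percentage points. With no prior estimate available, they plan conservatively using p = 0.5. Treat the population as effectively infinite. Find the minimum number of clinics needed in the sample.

186

For 95% confidence, z = 1.96.
With p = 0.5, p(1−p) = 0.25.
n = z²·p(1−p)/E² = 1.96² × 0.2500 / 0.072² = 3.8416 × 0.2500 / 0.005184 ≈ 185.26.
Rounding up gives n = 186.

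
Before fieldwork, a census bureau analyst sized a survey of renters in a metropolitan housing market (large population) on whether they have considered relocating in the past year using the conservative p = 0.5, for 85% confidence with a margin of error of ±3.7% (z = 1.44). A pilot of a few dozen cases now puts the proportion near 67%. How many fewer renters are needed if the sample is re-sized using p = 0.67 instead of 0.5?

Conservative (p = 0.5): n = 1.44² × 0.25 / 0.037² ≈ 378.67 → 379.
Using p = 0.67: p(1−p) = 0.2211, so n = 1.44² × 0.2211 / 0.037² ≈ 334.90 → 335.
Reduction: 379 − 335 = 44.

44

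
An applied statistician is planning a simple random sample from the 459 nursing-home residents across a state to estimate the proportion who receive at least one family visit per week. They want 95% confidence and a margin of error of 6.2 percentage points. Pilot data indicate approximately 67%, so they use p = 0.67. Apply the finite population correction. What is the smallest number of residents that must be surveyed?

For 95% confidence, z = 1.96.
Unadjusted: n₀ = 1.96² × 0.67 × 0.33 / 0.062² ≈ 220.96, so n₀ = 221.
Finite population correction with N = 459: n = n₀ / (1 + (n₀−1)/N) = 221 / (1 + 220/459) = 221 / 1.4793 ≈ 149.39.
Rounding up, n = 150.

150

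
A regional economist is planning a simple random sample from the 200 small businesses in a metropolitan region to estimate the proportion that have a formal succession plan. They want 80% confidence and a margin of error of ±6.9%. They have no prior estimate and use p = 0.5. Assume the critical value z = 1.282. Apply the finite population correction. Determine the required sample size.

Unadjusted: n₀ = 1.282² × 0.50 × 0.50 / 0.069² ≈ 86.30, so n₀ = 87.
Finite population correction with N = 200: n = n₀ / (1 + (n₀−1)/N) = 87 / (1 + 86/200) = 87 / 1.4300 ≈ 60.84.
Rounding up, n = 61.

61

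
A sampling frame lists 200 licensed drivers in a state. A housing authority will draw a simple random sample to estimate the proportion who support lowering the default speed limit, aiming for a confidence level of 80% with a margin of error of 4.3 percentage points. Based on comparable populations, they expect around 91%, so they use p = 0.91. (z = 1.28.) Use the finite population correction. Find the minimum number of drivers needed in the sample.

Unadjusted: n₀ = 1.28² × 0.91 × 0.09 / 0.043² ≈ 72.57, so n₀ = 73.
Finite population correction with N = 200: n = n₀ / (1 + (n₀−1)/N) = 73 / (1 + 72/200) = 73 / 1.3600 ≈ 53.68.
Rounding up, n = 54.

54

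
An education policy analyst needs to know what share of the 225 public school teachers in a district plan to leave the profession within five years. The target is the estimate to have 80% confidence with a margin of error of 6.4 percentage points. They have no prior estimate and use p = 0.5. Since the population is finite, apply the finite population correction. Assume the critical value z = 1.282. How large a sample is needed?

70

Unadjusted: n₀ = 1.282² × 0.50 × 0.50 / 0.064² ≈ 100.31, so n₀ = 101.
Finite population correction with N = 225: n = n₀ / (1 + (n₀−1)/N) = 101 / (1 + 100/225) = 101 / 1.4444 ≈ 69.92.
Rounding up, n = 70.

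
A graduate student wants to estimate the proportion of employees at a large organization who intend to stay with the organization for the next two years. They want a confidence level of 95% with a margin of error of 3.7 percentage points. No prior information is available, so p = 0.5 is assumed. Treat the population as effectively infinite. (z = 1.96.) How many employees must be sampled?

702

With p = 0.5, p(1−p) = 0.25.
n = z²·p(1−p)/E² = 1.96² × 0.2500 / 0.037² = 3.8416 × 0.2500 / 0.001369 ≈ 701.53.
Rounding up gives n = 702.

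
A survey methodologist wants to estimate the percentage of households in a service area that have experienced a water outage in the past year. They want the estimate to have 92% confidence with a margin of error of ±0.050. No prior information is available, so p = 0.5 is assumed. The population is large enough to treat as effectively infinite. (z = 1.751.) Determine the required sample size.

307

With p = 0.5, p(1−p) = 0.25.
n = z²·p(1−p)/E² = 1.751² × 0.2500 / 0.050² = 3.0660 × 0.2500 / 0.002500 ≈ 306.60.
Rounding up gives n = 307.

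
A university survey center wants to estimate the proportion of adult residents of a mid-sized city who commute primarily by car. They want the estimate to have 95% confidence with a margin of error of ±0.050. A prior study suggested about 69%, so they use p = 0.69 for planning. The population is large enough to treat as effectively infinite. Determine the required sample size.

For 95% confidence, z = 1.960.
With p = 0.69, p(1−p) = 0.2139.
n = z²·p(1−p)/E² = 1.960² × 0.2139 / 0.050² = 3.8416 × 0.2139 / 0.002500 ≈ 328.69.
Rounding up gives n = 329.

329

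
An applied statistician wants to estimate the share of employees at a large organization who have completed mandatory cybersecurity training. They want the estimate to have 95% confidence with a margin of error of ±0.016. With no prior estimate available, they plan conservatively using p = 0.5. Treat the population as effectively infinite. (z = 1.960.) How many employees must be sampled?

3752

With p = 0.5, p(1−p) = 0.25.
n = z²·p(1−p)/E² = 1.960² × 0.2500 / 0.016² = 3.8416 × 0.2500 / 0.000256 ≈ 3751.56.
Rounding up gives n = 3752.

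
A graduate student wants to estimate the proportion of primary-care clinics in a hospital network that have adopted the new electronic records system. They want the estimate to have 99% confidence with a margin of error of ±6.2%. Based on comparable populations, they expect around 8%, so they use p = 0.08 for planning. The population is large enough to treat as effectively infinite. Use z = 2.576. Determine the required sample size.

128

With p = 0.08, p(1−p) = 0.0736.
n = z²·p(1−p)/E² = 2.576² × 0.0736 / 0.062² = 6.6358 × 0.0736 / 0.003844 ≈ 127.05.
Rounding up gives n = 128.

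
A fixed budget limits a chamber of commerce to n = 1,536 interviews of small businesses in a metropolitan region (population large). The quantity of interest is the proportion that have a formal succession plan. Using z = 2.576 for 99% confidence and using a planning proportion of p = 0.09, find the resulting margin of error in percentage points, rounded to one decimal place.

SE(p̂) = √[p(1−p)/n] = √[0.0819/1536] = 0.00730.
E = z × SE = 2.576 × 0.00730 = 0.01881, or 1.9 percentage points.

1.9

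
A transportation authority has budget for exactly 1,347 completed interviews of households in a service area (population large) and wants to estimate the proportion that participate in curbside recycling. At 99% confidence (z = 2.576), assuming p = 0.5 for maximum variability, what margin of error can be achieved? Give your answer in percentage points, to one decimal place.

SE(p̂) = √[p(1−p)/n] = √[0.2500/1347] = 0.01362.
E = z × SE = 2.576 × 0.01362 = 0.03509, or 3.5 percentage points.

3.5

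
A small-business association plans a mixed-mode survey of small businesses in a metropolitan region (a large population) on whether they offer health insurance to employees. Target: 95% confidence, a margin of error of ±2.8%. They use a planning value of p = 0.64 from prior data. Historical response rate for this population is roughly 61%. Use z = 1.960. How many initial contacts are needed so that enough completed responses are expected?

1851

Completed interviews needed: n₀ = 1.960² × 0.2304 / 0.028² ≈ 1128.96 → 1129.
At a 61% response rate, contacts needed = 1129 / 0.61 ≈ 1850.82 → 1851.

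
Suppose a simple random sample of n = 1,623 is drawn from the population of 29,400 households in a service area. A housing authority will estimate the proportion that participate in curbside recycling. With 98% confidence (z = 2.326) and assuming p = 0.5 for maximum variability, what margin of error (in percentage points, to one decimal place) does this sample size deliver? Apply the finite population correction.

2.8

Finite-population factor: (N−n)/(N−1) = (29400−1623)/(29400−1) = 0.9448.
SE(p̂) = √[p(1−p)/n · (N−n)/(N−1)] = √[0.2500/1623 × 0.9448] = 0.01206.
E = z × SE = 2.326 × 0.01206 = 0.02806 ≈ 2.8 percentage points.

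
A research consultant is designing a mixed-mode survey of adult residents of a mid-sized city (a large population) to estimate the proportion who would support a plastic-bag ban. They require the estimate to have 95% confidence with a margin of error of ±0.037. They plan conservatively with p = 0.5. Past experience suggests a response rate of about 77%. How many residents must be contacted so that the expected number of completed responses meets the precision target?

912

For 95% confidence, z = 1.96.
Completed interviews needed: n₀ = 1.96² × 0.2500 / 0.037² ≈ 701.53 → 702.
At a 77% response rate, contacts needed = 702 / 0.77 ≈ 911.69 → 912.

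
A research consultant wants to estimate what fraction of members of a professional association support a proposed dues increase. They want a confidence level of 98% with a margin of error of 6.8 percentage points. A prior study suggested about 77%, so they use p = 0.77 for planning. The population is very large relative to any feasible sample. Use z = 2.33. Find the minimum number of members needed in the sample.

208

With p = 0.77, p(1−p) = 0.1771.
n = z²·p(1−p)/E² = 2.33² × 0.1771 / 0.068² = 5.4289 × 0.1771 / 0.004624 ≈ 207.93.
Rounding up gives n = 208.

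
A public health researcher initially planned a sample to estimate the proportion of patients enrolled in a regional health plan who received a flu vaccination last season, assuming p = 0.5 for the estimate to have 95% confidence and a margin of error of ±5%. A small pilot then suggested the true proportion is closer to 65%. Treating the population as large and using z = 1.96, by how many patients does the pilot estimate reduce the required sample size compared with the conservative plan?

Conservative (p = 0.5): n = 1.96² × 0.25 / 0.050² ≈ 384.16 → 385.
Using p = 0.65: p(1−p) = 0.2275, so n = 1.96² × 0.2275 / 0.050² ≈ 349.59 → 350.
Reduction: 385 − 350 = 35.

35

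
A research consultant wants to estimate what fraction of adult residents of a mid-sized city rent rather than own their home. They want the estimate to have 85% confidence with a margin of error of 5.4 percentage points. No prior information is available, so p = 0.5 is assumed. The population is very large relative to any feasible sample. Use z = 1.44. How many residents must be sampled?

With p = 0.5, p(1−p) = 0.25.
n = z²·p(1−p)/E² = 1.44² × 0.2500 / 0.054² = 2.0736 × 0.2500 / 0.002916 ≈ 177.78.
Rounding up gives n = 178.

178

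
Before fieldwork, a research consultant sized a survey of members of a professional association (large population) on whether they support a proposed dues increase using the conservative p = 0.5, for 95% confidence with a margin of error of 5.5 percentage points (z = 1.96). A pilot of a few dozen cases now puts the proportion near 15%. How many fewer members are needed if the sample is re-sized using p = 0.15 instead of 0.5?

156

Conservative (p = 0.5): n = 1.96² × 0.25 / 0.055² ≈ 317.49 → 318.
Using p = 0.15: p(1−p) = 0.1275, so n = 1.96² × 0.1275 / 0.055² ≈ 161.92 → 162.
Reduction: 318 − 162 = 156.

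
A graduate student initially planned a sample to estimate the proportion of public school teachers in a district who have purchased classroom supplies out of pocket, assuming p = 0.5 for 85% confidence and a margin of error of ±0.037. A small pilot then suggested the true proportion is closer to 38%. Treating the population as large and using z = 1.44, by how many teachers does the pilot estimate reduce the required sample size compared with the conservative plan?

Conservative (p = 0.5): n = 1.44² × 0.25 / 0.037² ≈ 378.67 → 379.
Using p = 0.38: p(1−p) = 0.2356, so n = 1.44² × 0.2356 / 0.037² ≈ 356.86 → 357.
Reduction: 379 − 357 = 22.

22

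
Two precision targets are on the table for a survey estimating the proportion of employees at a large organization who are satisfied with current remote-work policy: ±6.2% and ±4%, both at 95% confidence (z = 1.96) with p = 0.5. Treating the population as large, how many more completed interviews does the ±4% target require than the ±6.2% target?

351

At ±6.2%: n = 1.96² × 0.2500 / 0.062² ≈ 249.84 → 250.
At ±4%: n = 1.96² × 0.2500 / 0.040² ≈ 600.25 → 601.
Additional respondents: 601 − 250 = 351.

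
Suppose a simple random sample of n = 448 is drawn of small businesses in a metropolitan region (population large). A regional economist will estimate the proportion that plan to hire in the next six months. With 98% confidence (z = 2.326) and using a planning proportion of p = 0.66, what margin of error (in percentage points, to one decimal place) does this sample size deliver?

5.2

SE(p̂) = √[p(1−p)/n] = √[0.2244/448] = 0.02238.
E = z × SE = 2.326 × 0.02238 = 0.05206, or 5.2 percentage points.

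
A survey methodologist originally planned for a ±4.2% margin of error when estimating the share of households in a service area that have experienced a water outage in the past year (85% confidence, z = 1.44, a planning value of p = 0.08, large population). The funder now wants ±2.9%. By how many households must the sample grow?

95

At ±4.2%: n = 1.44² × 0.0736 / 0.042² ≈ 86.52 → 87.
At ±2.9%: n = 1.44² × 0.0736 / 0.029² ≈ 181.47 → 182.
Additional respondents: 182 − 87 = 95.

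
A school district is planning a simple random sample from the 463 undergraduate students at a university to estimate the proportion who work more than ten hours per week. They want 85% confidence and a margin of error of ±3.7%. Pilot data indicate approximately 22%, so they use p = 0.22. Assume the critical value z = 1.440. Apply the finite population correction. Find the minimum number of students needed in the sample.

167

Unadjusted: n₀ = 1.440² × 0.22 × 0.78 / 0.037² ≈ 259.92, so n₀ = 260.
Finite population correction with N = 463: n = n₀ / (1 + (n₀−1)/N) = 260 / (1 + 259/463) = 260 / 1.5594 ≈ 166.73.
Rounding up, n = 167.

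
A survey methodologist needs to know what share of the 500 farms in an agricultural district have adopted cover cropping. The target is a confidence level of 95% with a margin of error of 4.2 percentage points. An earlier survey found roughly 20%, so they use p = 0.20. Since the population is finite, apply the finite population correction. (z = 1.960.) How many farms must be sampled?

206

Unadjusted: n₀ = 1.960² × 0.20 × 0.80 / 0.042² ≈ 348.44, so n₀ = 349.
Finite population correction with N = 500: n = n₀ / (1 + (n₀−1)/N) = 349 / (1 + 348/500) = 349 / 1.6960 ≈ 205.78.
Rounding up, n = 206.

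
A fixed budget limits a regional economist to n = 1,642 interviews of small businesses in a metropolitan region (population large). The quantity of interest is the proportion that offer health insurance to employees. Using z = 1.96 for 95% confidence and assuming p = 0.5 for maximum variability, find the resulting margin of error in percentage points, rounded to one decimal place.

2.4

SE(p̂) = √[p(1−p)/n] = √[0.2500/1642] = 0.01234.
E = z × SE = 1.96 × 0.01234 = 0.02418, or 2.4 percentage points.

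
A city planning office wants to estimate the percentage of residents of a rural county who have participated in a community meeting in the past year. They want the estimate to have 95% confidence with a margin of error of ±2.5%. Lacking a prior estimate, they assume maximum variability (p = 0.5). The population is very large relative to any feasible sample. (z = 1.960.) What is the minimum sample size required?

With p = 0.5, p(1−p) = 0.25.
n = z²·p(1−p)/E² = 1.960² × 0.2500 / 0.025² = 3.8416 × 0.2500 / 0.000625 ≈ 1536.64.
Rounding up gives n = 1537.

1537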